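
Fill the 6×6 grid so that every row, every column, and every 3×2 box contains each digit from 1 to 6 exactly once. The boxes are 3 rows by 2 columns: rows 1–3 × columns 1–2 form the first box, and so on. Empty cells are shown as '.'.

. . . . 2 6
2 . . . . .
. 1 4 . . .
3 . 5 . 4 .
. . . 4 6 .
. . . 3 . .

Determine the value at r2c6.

r3c4 = 2: in row 3, 2 can only go here (every other open cell in that row sees a 2).
r3c1 = 6: in row 3, 6 can only go here (every other open cell in that row sees a 6).
r5c6 = 3: in row 5, 3 can only go here (every other open cell in that row sees a 3).
r3c6 = 5: row 3 has {1,2,4,6}; col 6 has {3,6}; box has {2,6} → only 5 remains.
r3c5 = 3: row 3 has {1,2,4,5,6}; col 5 has {2,4,6}; box has {2,5,6} → only 3 remains.
r2c5 = 1: row 2 has {2}; col 5 has {2,3,4,6}; box has {2,3,5,6} → only 1 remains.
r2c6 = 4: row 2 has {1,2}; col 6 has {3,5,6}; box has {1,2,3,5,6} → only 4 remains.

4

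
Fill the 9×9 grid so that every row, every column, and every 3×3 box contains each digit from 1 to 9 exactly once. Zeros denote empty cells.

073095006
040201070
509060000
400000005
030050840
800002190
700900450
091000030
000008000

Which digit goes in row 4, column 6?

9

row 1, column 7 = 2: row 1 has {3,5,6,7,9}; col 7 has {1,4,8}; box has {6,7} → only 2 remains.
row 2, column 1 = 6: row 2 has {1,2,4,7}; col 1 has {4,5,7,8}; box has {3,4,5,7,9} → only 6 remains.
row 2, column 3 = 8: row 2 has {1,2,4,6,7}; col 3 has {1,3,9}; box has {3,4,5,6,7,9} → only 8 remains.
row 2, column 5 = 3: row 2 has {1,2,4,6,7,8}; col 5 has {5,6,9}; box has {1,2,5,6,9} → only 3 remains.
row 2, column 9 = 9: row 2 has {1,2,3,4,6,7,8}; col 9 has {5,6}; box has {2,6,7} → only 9 remains.
row 3, column 7 = 3: row 3 has {5,6,9}; col 7 has {1,2,4,8}; box has {2,6,7,9} → only 3 remains.
row 8, column 1 = 2: row 8 has {1,3,9}; col 1 has {4,5,6,7,8}; box has {1,7,9} → only 2 remains.
row 9, column 1 = 3: row 9 has {8}; col 1 has {2,4,5,6,7,8}; box has {1,2,7,9} → only 3 remains.
row 1, column 1 = 1: row 1 has {2,3,5,6,7,9}; col 1 has {2,3,4,5,6,7,8}; box has {3,4,5,6,7,8,9} → only 1 remains.
row 1, column 8 = 8: row 1 has {1,2,3,5,6,7,9}; col 8 has {3,4,5,7,9}; box has {2,3,6,7,9} → only 8 remains.
row 2, column 7 = 5: row 2 has {1,2,3,4,6,7,8,9}; col 7 has {1,2,3,4,8}; box has {2,3,6,7,8,9} → only 5 remains.
row 3, column 2 = 2: row 3 has {3,5,6,9}; col 2 has {3,4,7,9}; box has {1,3,4,5,6,7,8,9} → only 2 remains.
row 3, column 8 = 1: row 3 has {2,3,5,6,9}; col 8 has {3,4,5,7,8,9}; box has {2,3,5,6,7,8,9} → only 1 remains.
row 3, column 9 = 4: row 3 has {1,2,3,5,6,9}; col 9 has {5,6,9}; box has {1,2,3,5,6,7,8,9} → only 4 remains.
row 5, column 1 = 9: row 5 has {3,4,5,8}; col 1 has {1,2,3,4,5,6,7,8}; box has {3,4,8} → only 9 remains.
row 7, column 3 = 6: row 7 has {4,5,7,9}; col 3 has {1,3,8,9}; box has {1,2,3,7,9} → only 6 remains.
row 7, column 6 = 3: row 7 has {4,5,6,7,9}; col 6 has {1,2,5,8}; box has {8,9} → only 3 remains.
row 9, column 2 = 5: row 9 has {3,8}; col 2 has {2,3,4,7,9}; box has {1,2,3,6,7,9} → only 5 remains.
row 9, column 3 = 4: row 9 has {3,5,8}; col 3 has {1,3,6,8,9}; box has {1,2,3,5,6,7,9} → only 4 remains.
row 1, column 4 = 4: row 1 has {1,2,3,5,6,7,8,9}; col 4 has {2,9}; box has {1,2,3,5,6,9} → only 4 remains.
row 3, column 6 = 7: row 3 has {1,2,3,4,5,6,9}; col 6 has {1,2,3,5,8}; box has {1,2,3,4,5,6,9} → only 7 remains.
row 5, column 6 = 6: row 5 has {3,4,5,8,9}; col 6 has {1,2,3,5,7,8}; box has {2,5} → only 6 remains.
row 6, column 2 = 6: row 6 has {1,2,8,9}; col 2 has {2,3,4,5,7,9}; box has {3,4,8,9} → only 6 remains.
row 7, column 2 = 8: row 7 has {3,4,5,6,7,9}; col 2 has {2,3,4,5,6,7,9}; box has {1,2,3,4,5,6,7,9} → only 8 remains.
row 8, column 6 = 4: row 8 has {1,2,3,9}; col 6 has {1,2,3,5,6,7,8}; box has {3,8,9} → only 4 remains.
row 3, column 4 = 8: row 3 has {1,2,3,4,5,6,7,9}; col 4 has {2,4,9}; box has {1,2,3,4,5,6,7,9} → only 8 remains.
row 4, column 2 = 1: row 4 has {4,5}; col 2 has {2,3,4,5,6,7,8,9}; box has {3,4,6,8,9} → only 1 remains.
row 4, column 6 = 9: row 4 has {1,4,5}; col 6 has {1,2,3,4,5,6,7,8}; box has {2,5,6} → only 9 remains.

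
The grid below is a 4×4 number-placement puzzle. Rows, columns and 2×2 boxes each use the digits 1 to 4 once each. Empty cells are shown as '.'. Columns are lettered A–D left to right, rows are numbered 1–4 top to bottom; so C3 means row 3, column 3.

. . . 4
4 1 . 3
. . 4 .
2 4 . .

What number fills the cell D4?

1

A1 = 3: row 1 has {4}; col 1 has {2,4}; box has {1,4} → only 3 remains.
B1 = 2: row 1 has {3,4}; col 2 has {1,4}; box has {1,3,4} → only 2 remains.
C1 = 1: row 1 has {2,3,4}; col 3 has {4}; box has {3,4} → only 1 remains.
C2 = 2: row 2 has {1,3,4}; col 3 has {1,4}; box has {1,3,4} → only 2 remains.
A3 = 1: row 3 has {4}; col 1 has {2,3,4}; box has {2,4} → only 1 remains.
B3 = 3: row 3 has {1,4}; col 2 has {1,2,4}; box has {1,2,4} → only 3 remains.
D3 = 2: row 3 has {1,3,4}; col 4 has {3,4}; box has {4} → only 2 remains.
C4 = 3: row 4 has {2,4}; col 3 has {1,2,4}; box has {2,4} → only 3 remains.
D4 = 1: row 4 has {2,3,4}; col 4 has {2,3,4}; box has {2,3,4} → only 1 remains.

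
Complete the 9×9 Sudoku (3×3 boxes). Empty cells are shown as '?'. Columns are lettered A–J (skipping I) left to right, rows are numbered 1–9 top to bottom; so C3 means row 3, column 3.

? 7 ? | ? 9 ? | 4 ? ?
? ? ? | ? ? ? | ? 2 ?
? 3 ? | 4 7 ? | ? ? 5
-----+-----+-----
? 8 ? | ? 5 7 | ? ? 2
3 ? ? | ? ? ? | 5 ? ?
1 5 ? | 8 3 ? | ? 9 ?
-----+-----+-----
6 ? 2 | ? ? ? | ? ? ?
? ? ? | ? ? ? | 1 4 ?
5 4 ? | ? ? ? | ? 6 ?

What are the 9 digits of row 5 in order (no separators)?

B8 = 9: row 8 has {1,4}; col 2 has {3,4,5,7,8}; box has {2,4,5,6} → only 9 remains.
B7 = 1: row 7 has {2,6}; col 2 has {3,4,5,7,8,9}; box has {2,4,5,6,9} → only 1 remains.
B2 = 6: row 2 has {2}; col 2 has {1,3,4,5,7,8,9}; box has {3,7} → only 6 remains.
B5 = 2: row 5 has {3,5}; col 2 has {1,3,4,5,6,7,8,9}; box has {1,3,5,8} → only 2 remains.
F6 = 2: in row 6, 2 can only go here (every other open cell in that row sees a 2).
A3 = 2: in row 3, 2 can only go here (every other open cell in that row sees a 2).
A1 = 8: row 1 has {4,7,9}; col 1 has {1,2,3,5,6}; box has {2,3,6,7} → only 8 remains.
A8 = 7: row 8 has {1,4,9}; col 1 has {1,2,3,5,6,8}; box has {1,2,4,5,6,9} → only 7 remains.
D1 = 2: in row 1, 2 can only go here (every other open cell in that row sees a 2).
E8 = 2: in row 8, 2 can only go here (every other open cell in that row sees a 2).
G9 = 2: in row 9, 2 can only go here (every other open cell in that row sees a 2).
E5 = 6: in column 5, 6 can only go here (every other open cell in that column sees a 6).
D8 = 6: in column 4, 6 can only go here (every other open cell in that column sees a 6).
F8 = 5: in row 8, 5 can only go here (every other open cell in that row sees a 5).
C1 = 5: in row 1, 5 can only go here (every other open cell in that row sees a 5).
D2 = 5: in row 2, 5 can only go here (every other open cell in that row sees a 5).
H7 = 5: in row 7, 5 can only go here (every other open cell in that row sees a 5).
E7 = 4: in column 5, 4 can only go here (every other open cell in that column sees a 4).
F5 = 4: in column 6, 4 can only go here (every other open cell in that column sees a 4).
H5 = 7: in column 8, 7 can only go here (every other open cell in that column sees a 7).
C5 = 9: row 5 has {2,3,4,5,6,7}; col 3 has {2,5}; box has {1,2,3,5,8} → only 9 remains.
D5 = 1: row 5 has {2,3,4,5,6,7,9}; col 4 has {2,4,5,6,8}; box has {2,3,4,5,6,7,8} → only 1 remains.
J5 = 8: row 5 has {1,2,3,4,5,6,7,9}; col 9 has {2,5}; box has {2,5,7,9} → only 8 remains.

329164578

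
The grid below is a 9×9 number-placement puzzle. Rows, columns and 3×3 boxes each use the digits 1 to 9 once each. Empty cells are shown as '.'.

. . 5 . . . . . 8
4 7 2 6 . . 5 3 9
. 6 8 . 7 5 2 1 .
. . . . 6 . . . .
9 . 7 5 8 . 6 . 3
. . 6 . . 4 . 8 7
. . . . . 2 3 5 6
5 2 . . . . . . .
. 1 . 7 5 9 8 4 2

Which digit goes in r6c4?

3

r2c5 = 1: row 2 has {2,3,4,5,6,7,9}; col 5 has {5,6,7,8}; box has {5,6,7} → only 1 remains.
r2c6 = 8: row 2 has {1,2,3,4,5,6,7,9}; col 6 has {2,4,5,9}; box has {1,5,6,7} → only 8 remains.
r3c1 = 3: row 3 has {1,2,5,6,7,8}; col 1 has {4,5,9}; box has {2,4,5,6,7,8} → only 3 remains.
r3c9 = 4: row 3 has {1,2,3,5,6,7,8}; col 9 has {2,3,6,7,8,9}; box has {1,2,3,5,8,9} → only 4 remains.
r5c2 = 4: row 5 has {3,5,6,7,8,9}; col 2 has {1,2,6,7}; box has {6,7,9} → only 4 remains.
r5c6 = 1: row 5 has {3,4,5,6,7,8,9}; col 6 has {2,4,5,8,9}; box has {4,5,6,8} → only 1 remains.
r5c8 = 2: row 5 has {1,3,4,5,6,7,8,9}; col 8 has {1,3,4,5,8}; box has {3,6,7,8} → only 2 remains.
r7c5 = 4: row 7 has {2,3,5,6}; col 5 has {1,5,6,7,8}; box has {2,5,7,9} → only 4 remains.
r8c5 = 3: row 8 has {2,5}; col 5 has {1,4,5,6,7,8}; box has {2,4,5,7,9} → only 3 remains.
r8c6 = 6: row 8 has {2,3,5}; col 6 has {1,2,4,5,8,9}; box has {2,3,4,5,7,9} → only 6 remains.
r8c9 = 1: row 8 has {2,3,5,6}; col 9 has {2,3,4,6,7,8,9}; box has {2,3,4,5,6,8} → only 1 remains.
r9c1 = 6: row 9 has {1,2,4,5,7,8,9}; col 1 has {3,4,5,9}; box has {1,2,5} → only 6 remains.
r9c3 = 3: row 9 has {1,2,4,5,6,7,8,9}; col 3 has {2,5,6,7,8}; box has {1,2,5,6} → only 3 remains.
r1c1 = 1: row 1 has {5,8}; col 1 has {3,4,5,6,9}; box has {2,3,4,5,6,7,8} → only 1 remains.
r1c2 = 9: row 1 has {1,5,8}; col 2 has {1,2,4,6,7}; box has {1,2,3,4,5,6,7,8} → only 9 remains.
r1c5 = 2: row 1 has {1,5,8,9}; col 5 has {1,3,4,5,6,7,8}; box has {1,5,6,7,8} → only 2 remains.
r1c6 = 3: row 1 has {1,2,5,8,9}; col 6 has {1,2,4,5,6,8,9}; box has {1,2,5,6,7,8} → only 3 remains.
r1c7 = 7: row 1 has {1,2,3,5,8,9}; col 7 has {2,3,5,6,8}; box has {1,2,3,4,5,8,9} → only 7 remains.
r1c8 = 6: row 1 has {1,2,3,5,7,8,9}; col 8 has {1,2,3,4,5,8}; box has {1,2,3,4,5,7,8,9} → only 6 remains.
r3c4 = 9: row 3 has {1,2,3,4,5,6,7,8}; col 4 has {5,6,7}; box has {1,2,3,5,6,7,8} → only 9 remains.
r4c3 = 1: row 4 has {6}; col 3 has {2,3,5,6,7,8}; box has {4,6,7,9} → only 1 remains.
r4c6 = 7: row 4 has {1,6}; col 6 has {1,2,3,4,5,6,8,9}; box has {1,4,5,6,8} → only 7 remains.
r4c8 = 9: row 4 has {1,6,7}; col 8 has {1,2,3,4,5,6,8}; box has {2,3,6,7,8} → only 9 remains.
r4c9 = 5: row 4 has {1,6,7,9}; col 9 has {1,2,3,4,6,7,8,9}; box has {2,3,6,7,8,9} → only 5 remains.
r6c1 = 2: row 6 has {4,6,7,8}; col 1 has {1,3,4,5,6,9}; box has {1,4,6,7,9} → only 2 remains.
r6c4 = 3: row 6 has {2,4,6,7,8}; col 4 has {5,6,7,9}; box has {1,4,5,6,7,8} → only 3 remains.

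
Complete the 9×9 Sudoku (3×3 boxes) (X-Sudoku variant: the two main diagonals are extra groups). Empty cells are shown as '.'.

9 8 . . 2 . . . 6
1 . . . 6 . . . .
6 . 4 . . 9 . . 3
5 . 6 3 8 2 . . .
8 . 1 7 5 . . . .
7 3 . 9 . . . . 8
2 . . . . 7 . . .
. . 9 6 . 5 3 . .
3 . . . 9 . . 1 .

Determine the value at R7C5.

R6C3 = 2 (sole candidate).
R7C3 = 8 (sole candidate).
R7C7 = 6 (sole candidate).
R8C1 = 4 (sole candidate).
R8C5 = 1 (sole candidate).
R3C5 = 7 (sole candidate).
R3C7 = 1 (sole candidate).
R6C5 = 4 (sole candidate).
R6C6 = 1 (sole candidate).
R6C7 = 5 (sole candidate).
R6C8 = 6 (sole candidate).
R7C4 = 4 (sole candidate).
R7C5 = 3: row 7 has {2,4,6,7,8}; col 5 has {1,2,4,5,6,7,8,9}; box has {1,4,5,6,7,9} → only 3 remains.

3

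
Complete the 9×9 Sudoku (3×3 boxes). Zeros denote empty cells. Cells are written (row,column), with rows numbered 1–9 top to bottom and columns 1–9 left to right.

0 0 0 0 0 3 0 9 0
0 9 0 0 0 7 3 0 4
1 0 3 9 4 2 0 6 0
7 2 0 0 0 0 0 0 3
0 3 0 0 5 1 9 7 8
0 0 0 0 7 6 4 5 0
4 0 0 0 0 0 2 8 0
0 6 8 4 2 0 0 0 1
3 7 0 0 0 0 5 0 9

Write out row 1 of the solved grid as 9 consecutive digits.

(4,4) = 8 (sole candidate).
(4,5) = 9 (sole candidate).
(4,6) = 4 (sole candidate).
(4,8) = 1 (sole candidate).
(5,1) = 6 (sole candidate).
(5,3) = 4 (sole candidate).
(5,4) = 2 (sole candidate).
(6,4) = 3 (sole candidate).
(6,9) = 2 (sole candidate).
(8,7) = 7 (sole candidate).
(8,8) = 3 (sole candidate).
(9,6) = 8 (sole candidate).
(9,8) = 4 (sole candidate).
(2,8) = 2 (sole candidate).
(3,7) = 8 (sole candidate).
(4,3) = 5 (sole candidate).
(4,7) = 6 (sole candidate).
(7,9) = 6 (sole candidate).
(1,7) = 1: row 1 has {3,9}; col 7 has {2,3,4,5,6,7,8,9}; box has {2,3,4,6,8,9} → only 1 remains.
(2,3) = 6 (sole candidate).
(3,2) = 5 (sole candidate).
(3,9) = 7 (sole candidate).
(7,2) = 1 (sole candidate).
(7,3) = 9 (sole candidate).
(7,5) = 3 (sole candidate).
(7,6) = 5 (sole candidate).
(8,1) = 5 (sole candidate).
(8,6) = 9 (sole candidate).
(9,3) = 2 (sole candidate).
(1,3) = 7: row 1 has {1,3,9}; col 3 has {2,3,4,5,6,8,9}; box has {1,3,5,6,9} → only 7 remains.
(1,9) = 5: row 1 has {1,3,7,9}; col 9 has {1,2,3,4,6,7,8,9}; box has {1,2,3,4,6,7,8,9} → only 5 remains.
(2,1) = 8 (sole candidate).
(2,5) = 1 (sole candidate).
(6,1) = 9 (sole candidate).
(6,2) = 8 (sole candidate).
(6,3) = 1 (sole candidate).
(7,4) = 7 (sole candidate).
(9,5) = 6 (sole candidate).
(1,1) = 2: row 1 has {1,3,5,7,9}; col 1 has {1,3,4,5,6,7,8,9}; box has {1,3,5,6,7,8,9} → only 2 remains.
(1,2) = 4: row 1 has {1,2,3,5,7,9}; col 2 has {1,2,3,5,6,7,8,9}; box has {1,2,3,5,6,7,8,9} → only 4 remains.
(1,4) = 6: row 1 has {1,2,3,4,5,7,9}; col 4 has {2,3,4,7,8,9}; box has {1,2,3,4,7,9} → only 6 remains.
(1,5) = 8: row 1 has {1,2,3,4,5,6,7,9}; col 5 has {1,2,3,4,5,6,7,9}; box has {1,2,3,4,6,7,9} → only 8 remains.

247683195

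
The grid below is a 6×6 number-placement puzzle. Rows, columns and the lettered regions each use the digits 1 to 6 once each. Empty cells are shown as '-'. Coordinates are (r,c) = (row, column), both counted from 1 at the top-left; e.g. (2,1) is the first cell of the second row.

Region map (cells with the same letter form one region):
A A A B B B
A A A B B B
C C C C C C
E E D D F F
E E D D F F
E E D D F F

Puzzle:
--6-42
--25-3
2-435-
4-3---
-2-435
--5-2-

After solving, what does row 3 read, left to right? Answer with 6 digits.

(1,4) = 1 (sole candidate).
(2,1) = 1 (sole candidate).
(2,2) = 4 (sole candidate).
(2,5) = 6 (sole candidate).
(4,5) = 1 (sole candidate).
(4,6) = 6 (sole candidate).
(5,1) = 6 (sole candidate).
(5,3) = 1 (sole candidate).
(6,1) = 3 (sole candidate).
(6,2) = 1 (sole candidate).
(6,4) = 6 (sole candidate).
(6,6) = 4 (sole candidate).
(1,1) = 5 (sole candidate).
(1,2) = 3 (sole candidate).
(3,2) = 6: row 3 has {2,3,4,5}; col 2 has {1,2,3,4}; region has {2,3,4,5} → only 6 remains.
(3,6) = 1: row 3 has {2,3,4,5,6}; col 6 has {2,3,4,5,6}; region has {2,3,4,5,6} → only 1 remains.

264351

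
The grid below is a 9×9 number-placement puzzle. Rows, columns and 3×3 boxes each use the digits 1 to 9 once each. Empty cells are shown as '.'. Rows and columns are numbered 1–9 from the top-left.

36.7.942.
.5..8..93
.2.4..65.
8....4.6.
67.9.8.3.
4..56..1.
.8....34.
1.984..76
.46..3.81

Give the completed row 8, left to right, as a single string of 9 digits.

r1c9 = 8: row 1 has {2,3,4,6,7,9}; col 9 has {1,3,6}; box has {2,3,4,5,6,9} → only 8 remains.
r2c1 = 7: row 2 has {3,5,8,9}; col 1 has {1,3,4,6,8}; box has {2,3,5,6} → only 7 remains.
r2c7 = 1: row 2 has {3,5,7,8,9}; col 7 has {3,4,6}; box has {2,3,4,5,6,8,9} → only 1 remains.
r3c1 = 9: row 3 has {2,4,5,6}; col 1 has {1,3,4,6,7,8}; box has {2,3,5,6,7} → only 9 remains.
r3c6 = 1: row 3 has {2,4,5,6,9}; col 6 has {3,4,8,9}; box has {4,7,8,9} → only 1 remains.
r3c9 = 7: row 3 has {1,2,4,5,6,9}; col 9 has {1,3,6,8}; box has {1,2,3,4,5,6,8,9} → only 7 remains.
r8c2 = 3: row 8 has {1,4,6,7,8,9}; col 2 has {2,4,5,6,7,8}; box has {1,4,6,8,9} → only 3 remains.
r9c4 = 2: row 9 has {1,3,4,6,8}; col 4 has {4,5,7,8,9}; box has {3,4,8} → only 2 remains.
r1c3 = 1: row 1 has {2,3,4,6,7,8,9}; col 3 has {6,9}; box has {2,3,5,6,7,9} → only 1 remains.
r1c5 = 5: row 1 has {1,2,3,4,6,7,8,9}; col 5 has {4,6,8}; box has {1,4,7,8,9} → only 5 remains.
r2c3 = 4: row 2 has {1,3,5,7,8,9}; col 3 has {1,6,9}; box has {1,2,3,5,6,7,9} → only 4 remains.
r2c4 = 6: row 2 has {1,3,4,5,7,8,9}; col 4 has {2,4,5,7,8,9}; box has {1,4,5,7,8,9} → only 6 remains.
r2c6 = 2: row 2 has {1,3,4,5,6,7,8,9}; col 6 has {1,3,4,8,9}; box has {1,4,5,6,7,8,9} → only 2 remains.
r3c3 = 8: row 3 has {1,2,4,5,6,7,9}; col 3 has {1,4,6,9}; box has {1,2,3,4,5,6,7,9} → only 8 remains.
r3c5 = 3: row 3 has {1,2,4,5,6,7,8,9}; col 5 has {4,5,6,8}; box has {1,2,4,5,6,7,8,9} → only 3 remains.
r6c2 = 9: row 6 has {1,4,5,6}; col 2 has {2,3,4,5,6,7,8}; box has {4,6,7,8} → only 9 remains.
r6c6 = 7: row 6 has {1,4,5,6,9}; col 6 has {1,2,3,4,8,9}; box has {4,5,6,8,9} → only 7 remains.
r6c9 = 2: row 6 has {1,4,5,6,7,9}; col 9 has {1,3,6,7,8}; box has {1,3,6} → only 2 remains.
r7c4 = 1: row 7 has {3,4,8}; col 4 has {2,4,5,6,7,8,9}; box has {2,3,4,8} → only 1 remains.
r8c6 = 5: row 8 has {1,3,4,6,7,8,9}; col 6 has {1,2,3,4,7,8,9}; box has {1,2,3,4,8} → only 5 remains.
r8c7 = 2: row 8 has {1,3,4,5,6,7,8,9}; col 7 has {1,3,4,6}; box has {1,3,4,6,7,8} → only 2 remains.

139845276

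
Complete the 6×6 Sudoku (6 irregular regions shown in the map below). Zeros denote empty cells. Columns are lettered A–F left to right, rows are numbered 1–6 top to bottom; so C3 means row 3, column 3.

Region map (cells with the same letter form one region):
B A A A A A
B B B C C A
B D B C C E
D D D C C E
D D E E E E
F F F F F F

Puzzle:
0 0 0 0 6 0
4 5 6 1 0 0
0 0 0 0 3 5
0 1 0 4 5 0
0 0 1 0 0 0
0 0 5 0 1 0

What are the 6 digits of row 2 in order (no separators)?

E2 = 2: row 2 has {1,4,5,6}; col 5 has {1,3,5,6}; region has {1,3,4,5} → only 2 remains.
F2 = 3: row 2 has {1,2,4,5,6}; col 6 has {5}; region has {6} → only 3 remains.

456123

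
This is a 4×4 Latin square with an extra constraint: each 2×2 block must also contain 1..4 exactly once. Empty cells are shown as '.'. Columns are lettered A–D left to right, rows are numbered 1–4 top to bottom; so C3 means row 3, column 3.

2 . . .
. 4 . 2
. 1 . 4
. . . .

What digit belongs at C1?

B1 = 3: row 1 has {2}; col 2 has {1,4}; box has {2,4} → only 3 remains.
D1 = 1: row 1 has {2,3}; col 4 has {2,4}; box has {2} → only 1 remains.
A2 = 1: row 2 has {2,4}; col 1 has {2}; box has {2,3,4} → only 1 remains.
C2 = 3: row 2 has {1,2,4}; col 3 has {}; box has {1,2} → only 3 remains.
A3 = 3: row 3 has {1,4}; col 1 has {1,2}; box has {1} → only 3 remains.
C3 = 2: row 3 has {1,3,4}; col 3 has {3}; box has {4} → only 2 remains.
A4 = 4: row 4 has {}; col 1 has {1,2,3}; box has {1,3} → only 4 remains.
B4 = 2: row 4 has {4}; col 2 has {1,3,4}; box has {1,3,4} → only 2 remains.
C4 = 1: row 4 has {2,4}; col 3 has {2,3}; box has {2,4} → only 1 remains.
D4 = 3: row 4 has {1,2,4}; col 4 has {1,2,4}; box has {1,2,4} → only 3 remains.
C1 = 4: row 1 has {1,2,3}; col 3 has {1,2,3}; box has {1,2,3} → only 4 remains.

4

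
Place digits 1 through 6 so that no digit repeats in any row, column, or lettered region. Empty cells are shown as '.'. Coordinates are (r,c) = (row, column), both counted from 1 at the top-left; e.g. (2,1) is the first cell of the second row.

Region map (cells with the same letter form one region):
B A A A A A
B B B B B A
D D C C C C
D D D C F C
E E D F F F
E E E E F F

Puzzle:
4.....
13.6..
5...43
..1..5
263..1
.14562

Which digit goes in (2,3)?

(1,6) = 6 (sole candidate).
(2,6) = 4 (sole candidate).
(3,2) = 2 (sole candidate).
(3,3) = 6 (sole candidate).
(3,4) = 1 (sole candidate).
(4,1) = 6 (sole candidate).
(4,2) = 4 (sole candidate).
(4,4) = 2 (sole candidate).
(4,5) = 3 (sole candidate).
(5,4) = 4 (sole candidate).
(5,5) = 5 (sole candidate).
(6,1) = 3 (sole candidate).
(1,2) = 5 (sole candidate).
(1,3) = 2 (sole candidate).
(1,4) = 3 (sole candidate).
(1,5) = 1 (sole candidate).
(2,3) = 5: row 2 has {1,3,4,6}; col 3 has {1,2,3,4,6}; region has {1,3,4,6} → only 5 remains.

5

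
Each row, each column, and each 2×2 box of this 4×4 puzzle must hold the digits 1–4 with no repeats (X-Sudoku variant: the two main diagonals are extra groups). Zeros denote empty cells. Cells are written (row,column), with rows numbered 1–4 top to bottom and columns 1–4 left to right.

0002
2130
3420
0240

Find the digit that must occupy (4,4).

3

(1,1) = 4 (sole candidate).
(1,2) = 3 (sole candidate).
(1,3) = 1 (sole candidate).
(2,4) = 4 (sole candidate).
(3,4) = 1 (sole candidate).
(4,1) = 1 (sole candidate).
(4,4) = 3: row 4 has {1,2,4}; col 4 has {1,2,4}; box has {1,2,4}; main diagonal has {1,2,4} → only 3 remains.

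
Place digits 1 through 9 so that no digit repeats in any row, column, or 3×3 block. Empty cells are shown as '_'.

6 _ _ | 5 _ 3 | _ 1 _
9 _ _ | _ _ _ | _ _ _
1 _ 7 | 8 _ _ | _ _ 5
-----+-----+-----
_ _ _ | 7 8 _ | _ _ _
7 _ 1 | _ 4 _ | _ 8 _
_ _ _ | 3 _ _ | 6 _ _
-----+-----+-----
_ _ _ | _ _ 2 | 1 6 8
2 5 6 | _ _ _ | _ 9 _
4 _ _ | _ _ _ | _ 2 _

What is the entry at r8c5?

3

r7c1 = 3: row 7 has {1,2,6,8}; col 1 has {1,2,4,6,7,9}; box has {2,4,5,6} → only 3 remains.
r7c3 = 9: row 7 has {1,2,3,6,8}; col 3 has {1,6,7}; box has {2,3,4,5,6} → only 9 remains.
r7c4 = 4: row 7 has {1,2,3,6,8,9}; col 4 has {3,5,7,8}; box has {2} → only 4 remains.
r8c4 = 1: row 8 has {2,5,6,9}; col 4 has {3,4,5,7,8}; box has {2,4} → only 1 remains.
r9c3 = 8: row 9 has {2,4}; col 3 has {1,6,7,9}; box has {2,3,4,5,6,9} → only 8 remains.
r4c1 = 5: row 4 has {7,8}; col 1 has {1,2,3,4,6,7,9}; box has {1,7} → only 5 remains.
r6c1 = 8: row 6 has {3,6}; col 1 has {1,2,3,4,5,6,7,9}; box has {1,5,7} → only 8 remains.
r7c2 = 7: row 7 has {1,2,3,4,6,8,9}; col 2 has {5}; box has {2,3,4,5,6,8,9} → only 7 remains.
r7c5 = 5: row 7 has {1,2,3,4,6,7,8,9}; col 5 has {4,8}; box has {1,2,4} → only 5 remains.
r9c2 = 1: row 9 has {2,4,8}; col 2 has {5,7}; box has {2,3,4,5,6,7,8,9} → only 1 remains.
r2c3 = 5: in row 2, 5 can only go here (every other open cell in that row sees a 5).
r8c6 = 8: in row 8, 8 can only go here (every other open cell in that row sees an 8).
r9c7 = 5: in row 9, 5 can only go here (every other open cell in that row sees a 5).
r5c6 = 5: in row 5, 5 can only go here (every other open cell in that row sees a 5).
r6c8 = 5: in row 6, 5 can only go here (every other open cell in that row sees a 5).
r6c9 = 7: in row 6, 7 can only go here (every other open cell in that row sees a 7).
r9c9 = 3: row 9 has {1,2,4,5,8}; col 9 has {5,7,8}; box has {1,2,5,6,8,9} → only 3 remains.
r8c9 = 4: row 8 has {1,2,5,6,8,9}; col 9 has {3,5,7,8}; box has {1,2,3,5,6,8,9} → only 4 remains.
r8c7 = 7: row 8 has {1,2,4,5,6,8,9}; col 7 has {1,5,6}; box has {1,2,3,4,5,6,8,9} → only 7 remains.
r8c5 = 3: row 8 has {1,2,4,5,6,7,8,9}; col 5 has {4,5,8}; box has {1,2,4,5,8} → only 3 remains.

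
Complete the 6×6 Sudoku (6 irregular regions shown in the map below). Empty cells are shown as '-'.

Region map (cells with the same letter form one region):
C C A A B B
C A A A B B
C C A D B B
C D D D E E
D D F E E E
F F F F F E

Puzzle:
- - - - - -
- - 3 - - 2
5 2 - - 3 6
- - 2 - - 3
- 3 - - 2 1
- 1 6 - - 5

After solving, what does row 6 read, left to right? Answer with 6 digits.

R1C6 = 4 (sole candidate).
R6C5 = 4: row 6 has {1,5,6}; col 5 has {2,3}; region has {1,6} → only 4 remains.
R1C2 = 6 (sole candidate).
R4C5 = 6 (sole candidate).
R5C3 = 5 (sole candidate).
R5C4 = 4 (sole candidate).
R1C3 = 1 (sole candidate).
R1C5 = 5 (sole candidate).
R2C5 = 1 (sole candidate).
R3C3 = 4 (sole candidate).
R3C4 = 1 (sole candidate).
R4C4 = 5 (sole candidate).
R5C1 = 6 (sole candidate).
R1C1 = 3 (sole candidate).
R1C4 = 2 (sole candidate).
R2C1 = 4 (sole candidate).
R2C2 = 5 (sole candidate).
R2C4 = 6 (sole candidate).
R4C1 = 1 (sole candidate).
R4C2 = 4 (sole candidate).
R6C1 = 2: row 6 has {1,4,5,6}; col 1 has {1,3,4,5,6}; region has {1,4,5,6} → only 2 remains.
R6C4 = 3: row 6 has {1,2,4,5,6}; col 4 has {1,2,4,5,6}; region has {1,2,4,5,6} → only 3 remains.

216345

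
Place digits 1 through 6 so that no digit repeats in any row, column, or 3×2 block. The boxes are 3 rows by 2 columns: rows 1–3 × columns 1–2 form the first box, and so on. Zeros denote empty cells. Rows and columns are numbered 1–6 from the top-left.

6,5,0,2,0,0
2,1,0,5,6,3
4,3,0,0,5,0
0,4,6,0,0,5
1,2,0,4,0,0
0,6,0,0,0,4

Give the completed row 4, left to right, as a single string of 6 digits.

346125

r1c6 = 1: row 1 has {2,5,6}; col 6 has {3,4,5}; box has {3,5,6} → only 1 remains.
r2c3 = 4: row 2 has {1,2,3,5,6}; col 3 has {6}; box has {2,5} → only 4 remains.
r3c3 = 1: row 3 has {3,4,5}; col 3 has {4,6}; box has {2,4,5} → only 1 remains.
r3c4 = 6: row 3 has {1,3,4,5}; col 4 has {2,4,5}; box has {1,2,4,5} → only 6 remains.
r3c6 = 2: row 3 has {1,3,4,5,6}; col 6 has {1,3,4,5}; box has {1,3,5,6} → only 2 remains.
r4c1 = 3: row 4 has {4,5,6}; col 1 has {1,2,4,6}; box has {1,2,4,6} → only 3 remains.
r4c4 = 1: row 4 has {3,4,5,6}; col 4 has {2,4,5,6}; box has {4,6} → only 1 remains.
r4c5 = 2: row 4 has {1,3,4,5,6}; col 5 has {5,6}; box has {4,5} → only 2 remains.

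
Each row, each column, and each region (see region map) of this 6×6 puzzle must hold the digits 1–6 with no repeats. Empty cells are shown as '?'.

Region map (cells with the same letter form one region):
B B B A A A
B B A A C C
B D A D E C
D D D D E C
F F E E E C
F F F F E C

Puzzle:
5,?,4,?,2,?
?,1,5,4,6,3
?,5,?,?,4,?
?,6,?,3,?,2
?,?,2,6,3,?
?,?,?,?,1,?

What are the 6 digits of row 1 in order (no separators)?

row 1, column 2 = 3: row 1 has {2,4,5}; col 2 has {1,5,6}; region has {1,4,5} → only 3 remains.
row 1, column 4 = 1: row 1 has {2,3,4,5}; col 4 has {3,4,6}; region has {2,4,5} → only 1 remains.
row 1, column 6 = 6: row 1 has {1,2,3,4,5}; col 6 has {2,3}; region has {1,2,4,5} → only 6 remains.

534126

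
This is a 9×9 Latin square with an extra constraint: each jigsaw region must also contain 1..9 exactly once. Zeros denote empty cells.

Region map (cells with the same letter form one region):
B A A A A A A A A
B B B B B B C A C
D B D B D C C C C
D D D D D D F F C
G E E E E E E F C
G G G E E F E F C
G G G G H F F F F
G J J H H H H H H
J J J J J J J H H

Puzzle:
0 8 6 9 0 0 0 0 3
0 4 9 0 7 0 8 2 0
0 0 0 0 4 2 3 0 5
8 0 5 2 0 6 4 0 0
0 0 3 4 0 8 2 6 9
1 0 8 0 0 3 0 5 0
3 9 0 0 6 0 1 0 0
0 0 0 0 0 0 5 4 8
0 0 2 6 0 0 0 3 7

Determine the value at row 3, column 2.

6

row 1, column 7 = 7 (sole candidate).
row 1, column 8 = 1 (sole candidate).
row 3, column 8 = 7 (sole candidate).
row 4, column 8 = 9 (sole candidate).
row 4, column 9 = 1 (sole candidate).
row 6, column 4 = 7 (sole candidate).
row 6, column 5 = 9 (sole candidate).
row 6, column 7 = 6 (sole candidate).
row 6, column 9 = 4 (sole candidate).
row 7, column 4 = 5 (sole candidate).
row 7, column 6 = 7 (sole candidate).
row 7, column 8 = 8 (sole candidate).
row 7, column 9 = 2 (sole candidate).
row 8, column 4 = 1 (sole candidate).
row 8, column 5 = 2 (sole candidate).
row 8, column 6 = 9 (sole candidate).
row 9, column 7 = 9 (sole candidate).
row 1, column 5 = 5 (sole candidate).
row 1, column 6 = 4 (sole candidate).
row 2, column 4 = 3 (sole candidate).
row 2, column 9 = 6 (sole candidate).
row 3, column 1 = 9 (sole candidate).
row 3, column 3 = 1 (sole candidate).
row 3, column 4 = 8 (sole candidate).
row 4, column 5 = 3 (sole candidate).
row 5, column 1 = 7 (sole candidate).
row 5, column 5 = 1 (sole candidate).
row 6, column 2 = 2 (sole candidate).
row 7, column 3 = 4 (sole candidate).
row 8, column 1 = 6 (sole candidate).
row 8, column 3 = 7 (sole candidate).
row 9, column 5 = 8 (sole candidate).
row 1, column 1 = 2 (sole candidate).
row 2, column 1 = 5 (sole candidate).
row 2, column 6 = 1 (sole candidate).
row 3, column 2 = 6: row 3 has {1,2,3,4,5,7,8,9}; col 2 has {2,4,8,9}; region has {1,2,3,4,5,7,8,9} → only 6 remains.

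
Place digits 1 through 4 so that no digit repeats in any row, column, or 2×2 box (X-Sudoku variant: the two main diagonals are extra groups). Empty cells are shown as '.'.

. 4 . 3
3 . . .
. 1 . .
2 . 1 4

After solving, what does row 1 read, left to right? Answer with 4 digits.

1423

r1c1 = 1: row 1 has {3,4}; col 1 has {2,3}; box has {3,4}; main diagonal has {4} → only 1 remains.
r1c3 = 2: row 1 has {1,3,4}; col 3 has {1}; box has {3} → only 2 remains.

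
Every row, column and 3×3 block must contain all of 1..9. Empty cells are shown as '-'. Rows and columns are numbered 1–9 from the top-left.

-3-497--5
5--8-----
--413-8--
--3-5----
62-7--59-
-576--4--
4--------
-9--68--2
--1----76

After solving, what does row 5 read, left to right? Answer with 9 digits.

r2c5 = 2 (sole candidate).
r2c6 = 6 (sole candidate).
r3c6 = 5 (sole candidate).
r5c3 = 8: row 5 has {2,5,6,7,9}; col 3 has {1,3,4,7}; box has {2,3,5,6,7} → only 8 remains.
r8c3 = 5 (sole candidate).
r8c4 = 3 (sole candidate).
r8c7 = 1 (sole candidate).
r8c8 = 4 (sole candidate).
r9c2 = 8 (sole candidate).
r9c5 = 4 (sole candidate).
r2c3 = 9 (sole candidate).
r5c5 = 1: row 5 has {2,5,6,7,8,9}; col 5 has {2,3,4,5,6,9}; box has {5,6,7} → only 1 remains.
r5c9 = 3: row 5 has {1,2,5,6,7,8,9}; col 9 has {2,5,6}; box has {4,5,9} → only 3 remains.
r6c5 = 8 (sole candidate).
r6c9 = 1 (sole candidate).
r7c5 = 7 (sole candidate).
r8c1 = 7 (sole candidate).
r3c1 = 2 (sole candidate).
r3c8 = 6 (sole candidate).
r5c6 = 4: row 5 has {1,2,3,5,6,7,8,9}; col 6 has {5,6,7,8}; box has {1,5,6,7,8} → only 4 remains.

628714593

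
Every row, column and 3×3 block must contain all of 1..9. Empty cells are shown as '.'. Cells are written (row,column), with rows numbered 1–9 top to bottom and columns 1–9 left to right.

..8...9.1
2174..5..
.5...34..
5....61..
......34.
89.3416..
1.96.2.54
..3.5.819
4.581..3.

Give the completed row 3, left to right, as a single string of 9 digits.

956123487

(3,3) = 6: row 3 has {3,4,5}; col 3 has {3,5,7,8,9}; box has {1,2,5,7,8} → only 6 remains.
(6,3) = 2: row 6 has {1,3,4,6,8,9}; col 3 has {3,5,6,7,8,9}; box has {5,8,9} → only 2 remains.
(6,8) = 7: row 6 has {1,2,3,4,6,8,9}; col 8 has {1,3,4,5}; box has {1,3,4,6} → only 7 remains.
(6,9) = 5: row 6 has {1,2,3,4,6,7,8,9}; col 9 has {1,4,9}; box has {1,3,4,6,7} → only 5 remains.
(7,7) = 7: row 7 has {1,2,4,5,6,9}; col 7 has {1,3,4,5,6,8,9}; box has {1,3,4,5,8,9} → only 7 remains.
(8,4) = 7: row 8 has {1,3,5,8,9}; col 4 has {3,4,6,8}; box has {1,2,5,6,8} → only 7 remains.
(8,6) = 4: row 8 has {1,3,5,7,8,9}; col 6 has {1,2,3,6}; box has {1,2,5,6,7,8} → only 4 remains.
(9,6) = 9: row 9 has {1,3,4,5,8}; col 6 has {1,2,3,4,6}; box has {1,2,4,5,6,7,8} → only 9 remains.
(9,7) = 2: row 9 has {1,3,4,5,8,9}; col 7 has {1,3,4,5,6,7,8,9}; box has {1,3,4,5,7,8,9} → only 2 remains.
(9,9) = 6: row 9 has {1,2,3,4,5,8,9}; col 9 has {1,4,5,9}; box has {1,2,3,4,5,7,8,9} → only 6 remains.
(1,1) = 3: row 1 has {1,8,9}; col 1 has {1,2,4,5,8}; box has {1,2,5,6,7,8} → only 3 remains.
(1,2) = 4: row 1 has {1,3,8,9}; col 2 has {1,5,9}; box has {1,2,3,5,6,7,8} → only 4 remains.
(2,6) = 8: row 2 has {1,2,4,5,7}; col 6 has {1,2,3,4,6,9}; box has {3,4} → only 8 remains.
(2,8) = 6: row 2 has {1,2,4,5,7,8}; col 8 has {1,3,4,5,7}; box has {1,4,5,9} → only 6 remains.
(2,9) = 3: row 2 has {1,2,4,5,6,7,8}; col 9 has {1,4,5,6,9}; box has {1,4,5,6,9} → only 3 remains.
(3,1) = 9: row 3 has {3,4,5,6}; col 1 has {1,2,3,4,5,8}; box has {1,2,3,4,5,6,7,8} → only 9 remains.
(4,3) = 4: row 4 has {1,5,6}; col 3 has {2,3,5,6,7,8,9}; box has {2,5,8,9} → only 4 remains.
(5,3) = 1: row 5 has {3,4}; col 3 has {2,3,4,5,6,7,8,9}; box has {2,4,5,8,9} → only 1 remains.
(7,2) = 8: row 7 has {1,2,4,5,6,7,9}; col 2 has {1,4,5,9}; box has {1,3,4,5,9} → only 8 remains.
(7,5) = 3: row 7 has {1,2,4,5,6,7,8,9}; col 5 has {1,4,5}; box has {1,2,4,5,6,7,8,9} → only 3 remains.
(8,1) = 6: row 8 has {1,3,4,5,7,8,9}; col 1 has {1,2,3,4,5,8,9}; box has {1,3,4,5,8,9} → only 6 remains.
(8,2) = 2: row 8 has {1,3,4,5,6,7,8,9}; col 2 has {1,4,5,8,9}; box has {1,3,4,5,6,8,9} → only 2 remains.
(9,2) = 7: row 9 has {1,2,3,4,5,6,8,9}; col 2 has {1,2,4,5,8,9}; box has {1,2,3,4,5,6,8,9} → only 7 remains.
(1,8) = 2: row 1 has {1,3,4,8,9}; col 8 has {1,3,4,5,6,7}; box has {1,3,4,5,6,9} → only 2 remains.
(2,5) = 9: row 2 has {1,2,3,4,5,6,7,8}; col 5 has {1,3,4,5}; box has {3,4,8} → only 9 remains.
(3,8) = 8: row 3 has {3,4,5,6,9}; col 8 has {1,2,3,4,5,6,7}; box has {1,2,3,4,5,6,9} → only 8 remains.
(3,9) = 7: row 3 has {3,4,5,6,8,9}; col 9 has {1,3,4,5,6,9}; box has {1,2,3,4,5,6,8,9} → only 7 remains.
(4,2) = 3: row 4 has {1,4,5,6}; col 2 has {1,2,4,5,7,8,9}; box has {1,2,4,5,8,9} → only 3 remains.
(4,8) = 9: row 4 has {1,3,4,5,6}; col 8 has {1,2,3,4,5,6,7,8}; box has {1,3,4,5,6,7} → only 9 remains.
(5,1) = 7: row 5 has {1,3,4}; col 1 has {1,2,3,4,5,6,8,9}; box has {1,2,3,4,5,8,9} → only 7 remains.
(5,2) = 6: row 5 has {1,3,4,7}; col 2 has {1,2,3,4,5,7,8,9}; box has {1,2,3,4,5,7,8,9} → only 6 remains.
(5,6) = 5: row 5 has {1,3,4,6,7}; col 6 has {1,2,3,4,6,8,9}; box has {1,3,4,6} → only 5 remains.
(1,4) = 5: row 1 has {1,2,3,4,8,9}; col 4 has {3,4,6,7,8}; box has {3,4,8,9} → only 5 remains.
(1,6) = 7: row 1 has {1,2,3,4,5,8,9}; col 6 has {1,2,3,4,5,6,8,9}; box has {3,4,5,8,9} → only 7 remains.
(3,5) = 2: row 3 has {3,4,5,6,7,8,9}; col 5 has {1,3,4,5,9}; box has {3,4,5,7,8,9} → only 2 remains.
(4,4) = 2: row 4 has {1,3,4,5,6,9}; col 4 has {3,4,5,6,7,8}; box has {1,3,4,5,6} → only 2 remains.
(4,9) = 8: row 4 has {1,2,3,4,5,6,9}; col 9 has {1,3,4,5,6,7,9}; box has {1,3,4,5,6,7,9} → only 8 remains.
(5,4) = 9: row 5 has {1,3,4,5,6,7}; col 4 has {2,3,4,5,6,7,8}; box has {1,2,3,4,5,6} → only 9 remains.
(5,5) = 8: row 5 has {1,3,4,5,6,7,9}; col 5 has {1,2,3,4,5,9}; box has {1,2,3,4,5,6,9} → only 8 remains.
(5,9) = 2: row 5 has {1,3,4,5,6,7,8,9}; col 9 has {1,3,4,5,6,7,8,9}; box has {1,3,4,5,6,7,8,9} → only 2 remains.
(1,5) = 6: row 1 has {1,2,3,4,5,7,8,9}; col 5 has {1,2,3,4,5,8,9}; box has {2,3,4,5,7,8,9} → only 6 remains.
(3,4) = 1: row 3 has {2,3,4,5,6,7,8,9}; col 4 has {2,3,4,5,6,7,8,9}; box has {2,3,4,5,6,7,8,9} → only 1 remains.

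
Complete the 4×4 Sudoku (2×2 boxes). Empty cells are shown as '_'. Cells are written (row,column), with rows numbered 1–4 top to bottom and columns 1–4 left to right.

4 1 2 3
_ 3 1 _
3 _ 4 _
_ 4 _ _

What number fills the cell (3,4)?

1

(2,1) = 2: row 2 has {1,3}; col 1 has {3,4}; box has {1,3,4} → only 2 remains.
(2,4) = 4: row 2 has {1,2,3}; col 4 has {3}; box has {1,2,3} → only 4 remains.
(3,2) = 2: row 3 has {3,4}; col 2 has {1,3,4}; box has {3,4} → only 2 remains.
(3,4) = 1: row 3 has {2,3,4}; col 4 has {3,4}; box has {4} → only 1 remains.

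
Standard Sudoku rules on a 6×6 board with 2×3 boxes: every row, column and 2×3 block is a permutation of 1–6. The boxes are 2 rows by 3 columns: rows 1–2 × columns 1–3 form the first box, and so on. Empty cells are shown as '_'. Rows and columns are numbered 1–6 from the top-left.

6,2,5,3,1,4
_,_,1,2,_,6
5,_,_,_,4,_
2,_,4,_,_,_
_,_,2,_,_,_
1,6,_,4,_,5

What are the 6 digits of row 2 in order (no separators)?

341256

r2c5 = 5: row 2 has {1,2,6}; col 5 has {1,4}; box has {1,2,3,4,6} → only 5 remains.
r6c3 = 3: row 6 has {1,4,5,6}; col 3 has {1,2,4,5}; box has {1,2,6} → only 3 remains.
r6c5 = 2: row 6 has {1,3,4,5,6}; col 5 has {1,4,5}; box has {4,5} → only 2 remains.
r3c3 = 6: row 3 has {4,5}; col 3 has {1,2,3,4,5}; box has {2,4,5} → only 6 remains.
r3c4 = 1: row 3 has {4,5,6}; col 4 has {2,3,4}; box has {4} → only 1 remains.
r4c6 = 3: row 4 has {2,4}; col 6 has {4,5,6}; box has {1,4} → only 3 remains.
r5c1 = 4: row 5 has {2}; col 1 has {1,2,5,6}; box has {1,2,3,6} → only 4 remains.
r5c2 = 5: row 5 has {2,4}; col 2 has {2,6}; box has {1,2,3,4,6} → only 5 remains.
r5c4 = 6: row 5 has {2,4,5}; col 4 has {1,2,3,4}; box has {2,4,5} → only 6 remains.
r5c5 = 3: row 5 has {2,4,5,6}; col 5 has {1,2,4,5}; box has {2,4,5,6} → only 3 remains.
r5c6 = 1: row 5 has {2,3,4,5,6}; col 6 has {3,4,5,6}; box has {2,3,4,5,6} → only 1 remains.
r2c1 = 3: row 2 has {1,2,5,6}; col 1 has {1,2,4,5,6}; box has {1,2,5,6} → only 3 remains.
r2c2 = 4: row 2 has {1,2,3,5,6}; col 2 has {2,5,6}; box has {1,2,3,5,6} → only 4 remains.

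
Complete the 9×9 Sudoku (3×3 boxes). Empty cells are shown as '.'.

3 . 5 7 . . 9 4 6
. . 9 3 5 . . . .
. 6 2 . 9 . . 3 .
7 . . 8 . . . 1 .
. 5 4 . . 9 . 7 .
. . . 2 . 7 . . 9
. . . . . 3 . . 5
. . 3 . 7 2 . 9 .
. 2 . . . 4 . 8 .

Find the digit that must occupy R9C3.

R2C8 = 2 (sole candidate).
R4C3 = 6 (sole candidate).
R4C6 = 5 (sole candidate).
R7C8 = 6 (sole candidate).
R6C8 = 5 (sole candidate).
R1C5 = 2 (hidden single in row 1).
R2C6 = 6 (hidden single in row 2).
R3C7 = 5 (hidden single in row 3).
R3C9 = 7 (hidden single in row 3).
R2C2 = 7 (hidden single in row 2).
R2C1 = 4 (hidden single in row 2).
R3C4 = 4 (hidden single in row 3).
R4C2 = 9 (hidden single in row 4).
R7C7 = 2 (hidden single in row 7).
R4C9 = 2 (hidden single in row 4).
R5C1 = 2 (hidden single in row 5).
R7C2 = 4 (hidden single in row 7).
R7C3 = 7 (hidden single in row 7).
R9C3 = 1: row 9 has {2,4,8}; col 3 has {2,3,4,5,6,7,9}; box has {2,3,4,7} → only 1 remains.

1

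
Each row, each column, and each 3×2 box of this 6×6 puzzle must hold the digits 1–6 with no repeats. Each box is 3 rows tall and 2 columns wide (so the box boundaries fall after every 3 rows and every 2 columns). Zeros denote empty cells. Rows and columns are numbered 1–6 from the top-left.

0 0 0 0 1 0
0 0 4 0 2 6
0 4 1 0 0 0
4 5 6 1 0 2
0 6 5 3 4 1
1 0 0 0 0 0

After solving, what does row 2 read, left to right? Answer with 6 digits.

314526

R2C4 = 5: row 2 has {2,4,6}; col 4 has {1,3}; box has {1,4} → only 5 remains.
R4C5 = 3: row 4 has {1,2,4,5,6}; col 5 has {1,2,4}; box has {1,2,4} → only 3 remains.
R5C1 = 2: row 5 has {1,3,4,5,6}; col 1 has {1,4}; box has {1,4,5,6} → only 2 remains.
R6C2 = 3: row 6 has {1}; col 2 has {4,5,6}; box has {1,2,4,5,6} → only 3 remains.
R6C3 = 2: row 6 has {1,3}; col 3 has {1,4,5,6}; box has {1,3,5,6} → only 2 remains.
R6C4 = 4: row 6 has {1,2,3}; col 4 has {1,3,5}; box has {1,2,3,5,6} → only 4 remains.
R6C6 = 5: row 6 has {1,2,3,4}; col 6 has {1,2,6}; box has {1,2,3,4} → only 5 remains.
R1C2 = 2: row 1 has {1}; col 2 has {3,4,5,6}; box has {4} → only 2 remains.
R1C3 = 3: row 1 has {1,2}; col 3 has {1,2,4,5,6}; box has {1,4,5} → only 3 remains.
R1C4 = 6: row 1 has {1,2,3}; col 4 has {1,3,4,5}; box has {1,3,4,5} → only 6 remains.
R1C6 = 4: row 1 has {1,2,3,6}; col 6 has {1,2,5,6}; box has {1,2,6} → only 4 remains.
R2C1 = 3: row 2 has {2,4,5,6}; col 1 has {1,2,4}; box has {2,4} → only 3 remains.
R2C2 = 1: row 2 has {2,3,4,5,6}; col 2 has {2,3,4,5,6}; box has {2,3,4} → only 1 remains.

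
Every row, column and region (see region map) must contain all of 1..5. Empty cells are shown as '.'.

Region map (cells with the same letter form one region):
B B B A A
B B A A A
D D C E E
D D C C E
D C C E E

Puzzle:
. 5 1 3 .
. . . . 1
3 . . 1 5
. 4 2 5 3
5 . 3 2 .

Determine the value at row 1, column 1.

row 2, column 4 = 4 (sole candidate).
row 3, column 2 = 2 (sole candidate).
row 3, column 3 = 4 (sole candidate).
row 4, column 1 = 1 (sole candidate).
row 5, column 2 = 1 (sole candidate).
row 5, column 5 = 4 (sole candidate).
row 1, column 5 = 2 (sole candidate).
row 2, column 1 = 2 (sole candidate).
row 2, column 2 = 3 (sole candidate).
row 2, column 3 = 5 (sole candidate).
row 1, column 1 = 4: row 1 has {1,2,3,5}; col 1 has {1,2,3,5}; region has {1,2,3,5} → only 4 remains.

4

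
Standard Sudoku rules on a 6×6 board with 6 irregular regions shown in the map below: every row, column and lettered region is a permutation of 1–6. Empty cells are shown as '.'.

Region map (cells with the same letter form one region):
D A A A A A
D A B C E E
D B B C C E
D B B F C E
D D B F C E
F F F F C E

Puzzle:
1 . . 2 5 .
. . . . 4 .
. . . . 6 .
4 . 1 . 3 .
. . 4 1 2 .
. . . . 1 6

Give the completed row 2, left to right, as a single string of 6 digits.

R2C4 = 5: row 2 has {4}; col 4 has {1,2}; region has {1,2,3,6} → only 5 remains.
R3C4 = 4: row 3 has {6}; col 4 has {1,2,5}; region has {1,2,3,5,6} → only 4 remains.
R4C4 = 6: row 4 has {1,3,4}; col 4 has {1,2,4,5}; region has {1} → only 6 remains.
R6C4 = 3: row 6 has {1,6}; col 4 has {1,2,4,5,6}; region has {1,6} → only 3 remains.
R3C6 = 1: in row 3, 1 can only go here (every other open cell in that row sees a 1).
R2C2 = 1: in row 2, 1 can only go here (every other open cell in that row sees a 1).
R6C2 = 4: in row 6, 4 can only go here (every other open cell in that row sees a 4).
R1C6 = 4: in row 1, 4 can only go here (every other open cell in that row sees a 4).
R2C3 = 6: in region B, 6 can only go here (every other open cell in that region sees a 6).
R1C3 = 3: row 1 has {1,2,4,5}; col 3 has {1,4,6}; region has {1,2,4,5} → only 3 remains.
R1C2 = 6: row 1 has {1,2,3,4,5}; col 2 has {1,4}; region has {1,2,3,4,5} → only 6 remains.
R5C1 = 6: in row 5, 6 can only go here (every other open cell in that row sees a 6).
R3C2 = 3: in region B, 3 can only go here (every other open cell in that region sees a 3).
R5C2 = 5: row 5 has {1,2,4,6}; col 2 has {1,3,4,6}; region has {1,4,6} → only 5 remains.
R5C6 = 3: row 5 has {1,2,4,5,6}; col 6 has {1,4,6}; region has {1,4,6} → only 3 remains.
R2C6 = 2: row 2 has {1,4,5,6}; col 6 has {1,3,4,6}; region has {1,3,4,6} → only 2 remains.
R3C1 = 2: row 3 has {1,3,4,6}; col 1 has {1,4,6}; region has {1,4,5,6} → only 2 remains.
R3C3 = 5: row 3 has {1,2,3,4,6}; col 3 has {1,3,4,6}; region has {1,3,4,6} → only 5 remains.
R4C2 = 2: row 4 has {1,3,4,6}; col 2 has {1,3,4,5,6}; region has {1,3,4,5,6} → only 2 remains.
R4C6 = 5: row 4 has {1,2,3,4,6}; col 6 has {1,2,3,4,6}; region has {1,2,3,4,6} → only 5 remains.
R6C1 = 5: row 6 has {1,3,4,6}; col 1 has {1,2,4,6}; region has {1,3,4,6} → only 5 remains.
R6C3 = 2: row 6 has {1,3,4,5,6}; col 3 has {1,3,4,5,6}; region has {1,3,4,5,6} → only 2 remains.
R2C1 = 3: row 2 has {1,2,4,5,6}; col 1 has {1,2,4,5,6}; region has {1,2,4,5,6} → only 3 remains.

316542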